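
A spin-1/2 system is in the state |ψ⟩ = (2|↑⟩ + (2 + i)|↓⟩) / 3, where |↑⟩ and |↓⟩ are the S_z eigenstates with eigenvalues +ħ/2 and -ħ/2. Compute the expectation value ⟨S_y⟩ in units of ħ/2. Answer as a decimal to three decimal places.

0.444

⟨σ_y⟩ = 2 Im(a* b)/(|a|²+|b|²) with a = 2, b = (2 + i).
a* b = (4 + 2i), so ⟨σ_y⟩ = 4/9.
⟨S_y⟩ = (ħ/2)·⟨σ_y⟩.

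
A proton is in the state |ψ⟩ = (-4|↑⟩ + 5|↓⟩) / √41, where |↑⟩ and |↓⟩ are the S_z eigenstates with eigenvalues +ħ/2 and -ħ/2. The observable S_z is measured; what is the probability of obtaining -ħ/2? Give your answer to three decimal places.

0.610

The -ħ/2 outcome corresponds to |↓⟩. Its amplitude in |ψ⟩ is 5/√41.
P = |5|² / 41 = 25/41.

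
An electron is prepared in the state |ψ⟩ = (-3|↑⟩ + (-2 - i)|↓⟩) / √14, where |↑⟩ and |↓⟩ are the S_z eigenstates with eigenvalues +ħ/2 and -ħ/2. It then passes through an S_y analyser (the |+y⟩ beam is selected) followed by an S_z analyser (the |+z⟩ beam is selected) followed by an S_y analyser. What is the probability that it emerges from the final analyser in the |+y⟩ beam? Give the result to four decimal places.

First analyser (S_y): P(|+y⟩) = |⟨+y|ψ⟩|² = 20/28.
After stage 1 the state is |+y⟩; P(|+z⟩) = |⟨+z|+y⟩|² = 1/2.
After stage 2 the state is |+z⟩; P(|+y⟩) = |⟨+y|+z⟩|² = 1/2.
Joint probability = 20/28 × 1/2 × 1/2 = 0.1786.

0.1786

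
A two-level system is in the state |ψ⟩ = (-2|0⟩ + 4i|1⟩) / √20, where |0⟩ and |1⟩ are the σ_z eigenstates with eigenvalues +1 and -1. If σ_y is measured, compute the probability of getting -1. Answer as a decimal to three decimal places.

|-y⟩ = (|0⟩ - i|1⟩)/√2, so ⟨-y|ψ⟩ = (-6) / (√2·√20).
P = |-6|² / 40 = 36/40.

0.900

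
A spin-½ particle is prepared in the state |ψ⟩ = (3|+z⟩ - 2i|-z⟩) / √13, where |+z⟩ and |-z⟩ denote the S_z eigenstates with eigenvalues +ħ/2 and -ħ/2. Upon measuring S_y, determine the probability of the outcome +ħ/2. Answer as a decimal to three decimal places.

|+y⟩ = (|+z⟩ + i|-z⟩)/√2, so ⟨+y|ψ⟩ = (1) / (√2·√13).
P = |1|² / 26 = 1/26.

0.038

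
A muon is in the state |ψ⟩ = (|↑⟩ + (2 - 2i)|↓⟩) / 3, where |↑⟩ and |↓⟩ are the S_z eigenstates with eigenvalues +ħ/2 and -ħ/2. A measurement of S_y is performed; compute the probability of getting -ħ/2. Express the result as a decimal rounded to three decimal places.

0.722

|-y⟩ = (|↑⟩ - i|↓⟩)/√2, so ⟨-y|ψ⟩ = (3 + 2i) / (√2·3).
P = |3 + 2i|² / 18 = 13/18.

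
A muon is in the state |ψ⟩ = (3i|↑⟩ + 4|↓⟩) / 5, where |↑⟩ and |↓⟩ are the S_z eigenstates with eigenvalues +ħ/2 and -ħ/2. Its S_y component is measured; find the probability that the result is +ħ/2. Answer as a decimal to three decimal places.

|+y⟩ = (|↑⟩ + i|↓⟩)/√2, so ⟨+y|ψ⟩ = (-i) / (√2·5).
P = |-i|² / 50 = 1/50.

0.020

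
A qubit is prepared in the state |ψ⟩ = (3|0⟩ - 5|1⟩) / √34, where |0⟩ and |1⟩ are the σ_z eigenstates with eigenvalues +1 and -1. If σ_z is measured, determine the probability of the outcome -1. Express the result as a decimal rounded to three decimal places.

The -1 outcome corresponds to |1⟩. Its amplitude in |ψ⟩ is -5/√34.
P = |-5|² / 34 = 25/34.

0.735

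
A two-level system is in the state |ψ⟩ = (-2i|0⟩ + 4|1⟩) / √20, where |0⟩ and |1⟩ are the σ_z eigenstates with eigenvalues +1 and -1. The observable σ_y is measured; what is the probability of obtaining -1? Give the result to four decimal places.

|-y⟩ = (|0⟩ - i|1⟩)/√2, so ⟨-y|ψ⟩ = (2i) / (√2·√20).
P = |2i|² / 40 = 4/40.

0.1000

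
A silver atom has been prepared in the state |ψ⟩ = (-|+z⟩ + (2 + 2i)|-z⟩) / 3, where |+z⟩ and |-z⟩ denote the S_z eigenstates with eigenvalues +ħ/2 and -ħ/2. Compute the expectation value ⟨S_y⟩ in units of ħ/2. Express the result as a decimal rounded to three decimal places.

⟨σ_y⟩ = 2 Im(a* b)/(|a|²+|b|²) with a = -1, b = (2 + 2i).
a* b = (-2 - 2i), so ⟨σ_y⟩ = -4/9.
⟨S_y⟩ = (ħ/2)·⟨σ_y⟩.

-0.444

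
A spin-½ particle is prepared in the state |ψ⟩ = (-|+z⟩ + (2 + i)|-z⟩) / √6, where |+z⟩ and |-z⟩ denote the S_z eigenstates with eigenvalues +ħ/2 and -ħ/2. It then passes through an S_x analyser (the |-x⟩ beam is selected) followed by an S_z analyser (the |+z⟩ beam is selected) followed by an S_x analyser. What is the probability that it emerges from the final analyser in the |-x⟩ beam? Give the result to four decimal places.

0.2083

First analyser (S_x): P(|-x⟩) = |⟨-x|ψ⟩|² = 10/12.
After stage 1 the state is |-x⟩; P(|+z⟩) = |⟨+z|-x⟩|² = 1/2.
After stage 2 the state is |+z⟩; P(|-x⟩) = |⟨-x|+z⟩|² = 1/2.
Joint probability = 10/12 × 1/2 × 1/2 = 0.2083.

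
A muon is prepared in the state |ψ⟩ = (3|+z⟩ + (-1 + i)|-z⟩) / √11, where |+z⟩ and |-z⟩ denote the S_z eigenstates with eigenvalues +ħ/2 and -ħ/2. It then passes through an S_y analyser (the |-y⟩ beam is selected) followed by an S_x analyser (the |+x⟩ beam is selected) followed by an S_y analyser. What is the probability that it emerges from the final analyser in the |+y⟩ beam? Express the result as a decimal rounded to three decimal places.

First analyser (S_y): P(|-y⟩) = |⟨-y|ψ⟩|² = 5/22.
After stage 1 the state is |-y⟩; P(|+x⟩) = |⟨+x|-y⟩|² = 1/2.
After stage 2 the state is |+x⟩; P(|+y⟩) = |⟨+y|+x⟩|² = 1/2.
Joint probability = 5/22 × 1/2 × 1/2 = 0.057.

0.057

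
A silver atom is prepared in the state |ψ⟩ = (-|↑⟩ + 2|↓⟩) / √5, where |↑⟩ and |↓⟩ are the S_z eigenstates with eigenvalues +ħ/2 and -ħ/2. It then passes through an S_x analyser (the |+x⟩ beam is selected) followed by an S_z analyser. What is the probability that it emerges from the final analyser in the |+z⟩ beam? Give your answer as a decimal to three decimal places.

First analyser (S_x): P(|+x⟩) = |⟨+x|ψ⟩|² = 1/10.
After stage 1 the state is |+x⟩; P(|+z⟩) = |⟨+z|+x⟩|² = 1/2.
Joint probability = 1/10 × 1/2 = 0.050.

0.050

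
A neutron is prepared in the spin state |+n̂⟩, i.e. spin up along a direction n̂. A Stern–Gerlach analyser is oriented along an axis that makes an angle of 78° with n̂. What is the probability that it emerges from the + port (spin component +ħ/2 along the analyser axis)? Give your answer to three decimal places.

0.604

For spin-½, the probability of finding spin-up along an axis at angle θ to the initial spin direction is cos²(θ/2); spin-down is sin²(θ/2).
θ = 78°, so P = cos²(39°) ≈ 0.604.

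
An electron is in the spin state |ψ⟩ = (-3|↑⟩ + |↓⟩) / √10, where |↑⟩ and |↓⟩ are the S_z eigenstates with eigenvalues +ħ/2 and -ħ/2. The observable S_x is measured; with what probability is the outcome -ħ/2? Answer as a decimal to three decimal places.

0.800

|-x⟩ = (|↑⟩ - |↓⟩)/√2, so ⟨-x|ψ⟩ = (-4) / (√2·√10).
P = |-4|² / 20 = 16/20.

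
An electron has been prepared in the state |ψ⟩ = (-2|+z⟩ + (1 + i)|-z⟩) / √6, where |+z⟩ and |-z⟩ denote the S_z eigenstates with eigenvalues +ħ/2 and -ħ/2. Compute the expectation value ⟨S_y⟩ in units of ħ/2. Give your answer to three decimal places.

-0.667

⟨σ_y⟩ = 2 Im(a* b)/(|a|²+|b|²) with a = -2, b = (1 + i).
a* b = (-2 - 2i), so ⟨σ_y⟩ = -4/6.
⟨S_y⟩ = (ħ/2)·⟨σ_y⟩.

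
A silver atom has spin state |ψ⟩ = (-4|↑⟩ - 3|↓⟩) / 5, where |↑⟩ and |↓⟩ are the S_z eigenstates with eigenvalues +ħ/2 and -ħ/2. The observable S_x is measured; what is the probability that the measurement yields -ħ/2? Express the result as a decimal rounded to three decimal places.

|-x⟩ = (|↑⟩ - |↓⟩)/√2, so ⟨-x|ψ⟩ = (-1) / (√2·5).
P = |-1|² / 50 = 1/50.

0.020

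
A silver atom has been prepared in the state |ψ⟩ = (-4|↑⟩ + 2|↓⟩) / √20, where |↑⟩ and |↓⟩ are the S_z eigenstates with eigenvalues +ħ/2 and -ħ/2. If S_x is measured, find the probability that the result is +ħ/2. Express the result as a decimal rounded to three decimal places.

|+x⟩ = (|↑⟩ + |↓⟩)/√2, so ⟨+x|ψ⟩ = (-2) / (√2·√20).
P = |-2|² / 40 = 4/40.

0.100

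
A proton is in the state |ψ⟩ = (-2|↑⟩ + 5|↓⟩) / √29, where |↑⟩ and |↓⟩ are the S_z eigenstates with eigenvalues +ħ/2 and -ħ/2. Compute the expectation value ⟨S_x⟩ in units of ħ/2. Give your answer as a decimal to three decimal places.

-0.690

⟨σ_x⟩ = 2 Re(a* b)/(|a|²+|b|²) with a = -2, b = 5.
a* b = -10, so ⟨σ_x⟩ = -20/29.
⟨S_x⟩ = (ħ/2)·⟨σ_x⟩.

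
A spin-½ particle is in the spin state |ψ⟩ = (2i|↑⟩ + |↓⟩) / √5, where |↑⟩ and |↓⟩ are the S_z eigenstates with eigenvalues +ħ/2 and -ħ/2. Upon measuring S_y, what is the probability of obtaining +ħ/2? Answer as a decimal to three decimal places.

|+y⟩ = (|↑⟩ + i|↓⟩)/√2, so ⟨+y|ψ⟩ = (i) / (√2·√5).
P = |i|² / 10 = 1/10.

0.100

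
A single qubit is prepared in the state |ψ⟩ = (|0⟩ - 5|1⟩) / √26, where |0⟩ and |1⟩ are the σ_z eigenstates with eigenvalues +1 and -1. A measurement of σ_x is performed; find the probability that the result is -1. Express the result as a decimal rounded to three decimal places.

0.692

|-x⟩ = (|0⟩ - |1⟩)/√2, so ⟨-x|ψ⟩ = (6) / (√2·√26).
P = |6|² / 52 = 36/52.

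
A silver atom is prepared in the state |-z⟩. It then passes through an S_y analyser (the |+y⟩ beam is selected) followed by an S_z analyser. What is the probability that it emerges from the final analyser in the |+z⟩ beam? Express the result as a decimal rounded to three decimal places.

0.250

First analyser (S_y): from |-z⟩, P(|+y⟩) = 1/2.
After stage 1 the state is |+y⟩; P(|+z⟩) = |⟨+z|+y⟩|² = 1/2.
Joint probability = 1/2 × 1/2 = 0.250.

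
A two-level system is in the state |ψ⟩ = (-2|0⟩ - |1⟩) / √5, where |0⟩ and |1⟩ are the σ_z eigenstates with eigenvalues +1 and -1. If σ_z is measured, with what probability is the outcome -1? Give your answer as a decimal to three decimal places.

The -1 outcome corresponds to |1⟩. Its amplitude in |ψ⟩ is -1/√5.
P = |-1|² / 5 = 1/5.

0.200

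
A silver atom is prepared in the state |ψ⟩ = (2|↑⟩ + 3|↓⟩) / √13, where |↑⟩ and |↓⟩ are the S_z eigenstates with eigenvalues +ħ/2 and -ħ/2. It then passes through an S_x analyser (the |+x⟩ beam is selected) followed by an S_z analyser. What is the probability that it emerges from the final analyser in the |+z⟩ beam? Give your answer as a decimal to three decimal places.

0.481

First analyser (S_x): P(|+x⟩) = |⟨+x|ψ⟩|² = 25/26.
After stage 1 the state is |+x⟩; P(|+z⟩) = |⟨+z|+x⟩|² = 1/2.
Joint probability = 25/26 × 1/2 = 0.481.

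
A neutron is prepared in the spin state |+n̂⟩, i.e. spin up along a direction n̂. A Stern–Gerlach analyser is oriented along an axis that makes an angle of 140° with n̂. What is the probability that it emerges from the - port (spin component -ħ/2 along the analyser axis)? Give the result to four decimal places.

For spin-½, the probability of finding spin-up along an axis at angle θ to the initial spin direction is cos²(θ/2); spin-down is sin²(θ/2).
θ = 140°, so P = sin²(70°) ≈ 0.8830.

0.8830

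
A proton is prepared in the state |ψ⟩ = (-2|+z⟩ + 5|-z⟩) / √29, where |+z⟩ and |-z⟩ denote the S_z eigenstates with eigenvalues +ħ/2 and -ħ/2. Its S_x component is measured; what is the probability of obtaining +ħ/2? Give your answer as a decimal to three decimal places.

0.155

|+x⟩ = (|+z⟩ + |-z⟩)/√2, so ⟨+x|ψ⟩ = (3) / (√2·√29).
P = |3|² / 58 = 9/58.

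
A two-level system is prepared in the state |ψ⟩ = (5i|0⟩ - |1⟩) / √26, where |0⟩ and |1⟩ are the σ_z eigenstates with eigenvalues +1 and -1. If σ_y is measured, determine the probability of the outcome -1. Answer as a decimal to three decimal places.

0.308

|-y⟩ = (|0⟩ - i|1⟩)/√2, so ⟨-y|ψ⟩ = (4i) / (√2·√26).
P = |4i|² / 52 = 16/52.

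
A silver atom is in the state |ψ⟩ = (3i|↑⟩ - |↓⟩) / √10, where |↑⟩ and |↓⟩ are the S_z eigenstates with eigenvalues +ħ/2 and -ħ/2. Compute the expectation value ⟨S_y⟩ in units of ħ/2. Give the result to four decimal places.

⟨σ_y⟩ = 2 Im(a* b)/(|a|²+|b|²) with a = 3i, b = -1.
a* b = 3i, so ⟨σ_y⟩ = 6/10.
⟨S_y⟩ = (ħ/2)·⟨σ_y⟩.

0.6000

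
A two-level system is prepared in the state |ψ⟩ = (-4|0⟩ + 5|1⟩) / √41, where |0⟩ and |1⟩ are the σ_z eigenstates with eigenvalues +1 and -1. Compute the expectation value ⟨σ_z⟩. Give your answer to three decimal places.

-0.220

⟨σ_z⟩ = |a|² - |b|² divided by |a|²+|b|², with a, b the |0⟩, |1⟩ amplitudes.
= (16 - 25)/41 = -9/41.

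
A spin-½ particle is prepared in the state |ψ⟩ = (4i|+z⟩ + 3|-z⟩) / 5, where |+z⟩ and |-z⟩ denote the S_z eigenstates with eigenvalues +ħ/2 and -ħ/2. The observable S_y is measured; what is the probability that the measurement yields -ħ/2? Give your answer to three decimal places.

0.980

|-y⟩ = (|+z⟩ - i|-z⟩)/√2, so ⟨-y|ψ⟩ = (7i) / (√2·5).
P = |7i|² / 50 = 49/50.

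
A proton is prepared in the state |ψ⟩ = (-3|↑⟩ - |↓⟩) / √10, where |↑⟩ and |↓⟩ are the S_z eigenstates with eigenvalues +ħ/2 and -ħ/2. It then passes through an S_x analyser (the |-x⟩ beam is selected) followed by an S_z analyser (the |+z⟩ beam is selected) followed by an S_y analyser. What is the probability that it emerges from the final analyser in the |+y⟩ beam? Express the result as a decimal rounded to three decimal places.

0.050

First analyser (S_x): P(|-x⟩) = |⟨-x|ψ⟩|² = 4/20.
After stage 1 the state is |-x⟩; P(|+z⟩) = |⟨+z|-x⟩|² = 1/2.
After stage 2 the state is |+z⟩; P(|+y⟩) = |⟨+y|+z⟩|² = 1/2.
Joint probability = 4/20 × 1/2 × 1/2 = 0.050.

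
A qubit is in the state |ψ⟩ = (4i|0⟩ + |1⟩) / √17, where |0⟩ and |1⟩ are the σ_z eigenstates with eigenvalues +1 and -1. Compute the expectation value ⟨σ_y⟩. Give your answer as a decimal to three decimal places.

⟨σ_y⟩ = 2 Im(a* b)/(|a|²+|b|²) with a = 4i, b = 1.
a* b = -4i, so ⟨σ_y⟩ = -8/17.

-0.471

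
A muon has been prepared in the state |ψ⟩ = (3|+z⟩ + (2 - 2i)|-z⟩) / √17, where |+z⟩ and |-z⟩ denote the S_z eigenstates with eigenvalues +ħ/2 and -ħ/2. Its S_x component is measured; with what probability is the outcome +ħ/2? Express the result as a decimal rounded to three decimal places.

|+x⟩ = (|+z⟩ + |-z⟩)/√2, so ⟨+x|ψ⟩ = (5 - 2i) / (√2·√17).
P = |5 - 2i|² / 34 = 29/34.

0.853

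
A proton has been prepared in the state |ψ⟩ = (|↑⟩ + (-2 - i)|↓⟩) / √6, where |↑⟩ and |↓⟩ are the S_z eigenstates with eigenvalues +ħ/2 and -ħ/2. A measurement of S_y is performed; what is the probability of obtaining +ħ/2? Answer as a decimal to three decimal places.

0.333

|+y⟩ = (|↑⟩ + i|↓⟩)/√2, so ⟨+y|ψ⟩ = (2i) / (√2·√6).
P = |2i|² / 12 = 4/12.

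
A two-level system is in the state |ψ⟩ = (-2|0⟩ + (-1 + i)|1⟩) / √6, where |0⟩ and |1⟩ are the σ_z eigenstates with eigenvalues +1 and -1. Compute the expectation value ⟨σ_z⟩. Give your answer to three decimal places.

⟨σ_z⟩ = |a|² - |b|² divided by |a|²+|b|², with a, b the |0⟩, |1⟩ amplitudes.
= (4 - 2)/6 = 2/6.

0.333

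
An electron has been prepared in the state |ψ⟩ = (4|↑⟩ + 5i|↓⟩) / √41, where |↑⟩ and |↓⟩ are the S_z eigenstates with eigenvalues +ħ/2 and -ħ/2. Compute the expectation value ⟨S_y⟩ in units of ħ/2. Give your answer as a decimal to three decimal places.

⟨σ_y⟩ = 2 Im(a* b)/(|a|²+|b|²) with a = 4, b = 5i.
a* b = 20i, so ⟨σ_y⟩ = 40/41.
⟨S_y⟩ = (ħ/2)·⟨σ_y⟩.

0.976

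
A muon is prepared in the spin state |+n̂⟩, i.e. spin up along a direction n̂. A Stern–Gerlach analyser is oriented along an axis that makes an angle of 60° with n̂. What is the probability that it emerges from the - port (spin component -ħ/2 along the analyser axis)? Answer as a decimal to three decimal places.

0.250

For spin-½, the probability of finding spin-up along an axis at angle θ to the initial spin direction is cos²(θ/2); spin-down is sin²(θ/2).
θ = 60°, so P = sin²(30°) ≈ 0.250.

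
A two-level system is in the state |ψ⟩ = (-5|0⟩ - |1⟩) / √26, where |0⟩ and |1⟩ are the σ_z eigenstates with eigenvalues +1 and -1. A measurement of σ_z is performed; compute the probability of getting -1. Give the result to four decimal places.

0.0385

The -1 outcome corresponds to |1⟩. Its amplitude in |ψ⟩ is -1/√26.
P = |-1|² / 26 = 1/26.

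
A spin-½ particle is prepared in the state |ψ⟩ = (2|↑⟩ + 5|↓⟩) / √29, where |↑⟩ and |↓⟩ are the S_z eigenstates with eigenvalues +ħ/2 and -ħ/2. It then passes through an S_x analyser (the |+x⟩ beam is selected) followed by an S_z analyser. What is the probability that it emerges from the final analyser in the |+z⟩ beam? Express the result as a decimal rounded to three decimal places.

First analyser (S_x): P(|+x⟩) = |⟨+x|ψ⟩|² = 49/58.
After stage 1 the state is |+x⟩; P(|+z⟩) = |⟨+z|+x⟩|² = 1/2.
Joint probability = 49/58 × 1/2 = 0.422.

0.422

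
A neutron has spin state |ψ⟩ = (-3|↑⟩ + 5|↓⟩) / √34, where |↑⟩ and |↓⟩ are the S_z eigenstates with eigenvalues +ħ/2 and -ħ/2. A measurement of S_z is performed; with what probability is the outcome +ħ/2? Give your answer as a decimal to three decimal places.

0.265

The +ħ/2 outcome corresponds to |↑⟩. Its amplitude in |ψ⟩ is -3/√34.
P = |-3|² / 34 = 9/34.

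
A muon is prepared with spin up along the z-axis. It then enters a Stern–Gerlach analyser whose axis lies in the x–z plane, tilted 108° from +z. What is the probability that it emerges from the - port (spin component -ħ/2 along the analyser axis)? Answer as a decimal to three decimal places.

0.655

For spin-½, the probability of finding spin-up along an axis at angle θ to the initial spin direction is cos²(θ/2); spin-down is sin²(θ/2).
θ = 108°, so P = sin²(54°) ≈ 0.655.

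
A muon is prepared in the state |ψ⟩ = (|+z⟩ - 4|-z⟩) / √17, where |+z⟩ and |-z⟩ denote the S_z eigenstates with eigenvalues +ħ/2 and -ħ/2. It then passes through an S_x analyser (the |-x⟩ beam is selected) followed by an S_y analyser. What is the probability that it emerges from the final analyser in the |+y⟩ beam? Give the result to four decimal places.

First analyser (S_x): P(|-x⟩) = |⟨-x|ψ⟩|² = 25/34.
After stage 1 the state is |-x⟩; P(|+y⟩) = |⟨+y|-x⟩|² = 1/2.
Joint probability = 25/34 × 1/2 = 0.3676.

0.3676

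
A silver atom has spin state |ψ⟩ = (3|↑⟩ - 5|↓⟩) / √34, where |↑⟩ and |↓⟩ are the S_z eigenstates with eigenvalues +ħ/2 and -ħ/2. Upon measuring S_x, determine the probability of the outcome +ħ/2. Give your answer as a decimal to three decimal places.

0.059

|+x⟩ = (|↑⟩ + |↓⟩)/√2, so ⟨+x|ψ⟩ = (-2) / (√2·√34).
P = |-2|² / 68 = 4/68.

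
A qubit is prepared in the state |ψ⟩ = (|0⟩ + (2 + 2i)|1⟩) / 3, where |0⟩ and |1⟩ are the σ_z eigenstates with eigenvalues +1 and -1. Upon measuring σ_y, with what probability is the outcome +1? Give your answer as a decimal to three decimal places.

|+y⟩ = (|0⟩ + i|1⟩)/√2, so ⟨+y|ψ⟩ = (3 - 2i) / (√2·3).
P = |3 - 2i|² / 18 = 13/18.

0.722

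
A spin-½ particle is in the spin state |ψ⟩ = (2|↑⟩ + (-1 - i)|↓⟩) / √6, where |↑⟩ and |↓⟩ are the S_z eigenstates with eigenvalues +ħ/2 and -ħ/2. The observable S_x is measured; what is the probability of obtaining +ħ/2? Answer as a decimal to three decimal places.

0.167

|+x⟩ = (|↑⟩ + |↓⟩)/√2, so ⟨+x|ψ⟩ = (1 - i) / (√2·√6).
P = |1 - i|² / 12 = 2/12.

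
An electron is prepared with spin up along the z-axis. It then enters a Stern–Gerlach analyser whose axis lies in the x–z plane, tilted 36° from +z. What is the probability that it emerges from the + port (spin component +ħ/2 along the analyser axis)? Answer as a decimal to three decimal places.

0.905

For spin-½, the probability of finding spin-up along an axis at angle θ to the initial spin direction is cos²(θ/2); spin-down is sin²(θ/2).
θ = 36°, so P = cos²(18°) ≈ 0.905.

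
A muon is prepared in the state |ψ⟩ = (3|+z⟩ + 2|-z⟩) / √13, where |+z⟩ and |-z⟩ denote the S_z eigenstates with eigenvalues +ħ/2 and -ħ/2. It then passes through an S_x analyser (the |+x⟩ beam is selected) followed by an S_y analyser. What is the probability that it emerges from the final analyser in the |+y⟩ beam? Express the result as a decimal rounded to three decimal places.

0.481

First analyser (S_x): P(|+x⟩) = |⟨+x|ψ⟩|² = 25/26.
After stage 1 the state is |+x⟩; P(|+y⟩) = |⟨+y|+x⟩|² = 1/2.
Joint probability = 25/26 × 1/2 = 0.481.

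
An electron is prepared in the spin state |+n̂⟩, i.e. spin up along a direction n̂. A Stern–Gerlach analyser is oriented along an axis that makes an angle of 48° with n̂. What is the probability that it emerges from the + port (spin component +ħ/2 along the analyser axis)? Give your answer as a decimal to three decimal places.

For spin-½, the probability of finding spin-up along an axis at angle θ to the initial spin direction is cos²(θ/2); spin-down is sin²(θ/2).
θ = 48°, so P = cos²(24°) ≈ 0.835.

0.835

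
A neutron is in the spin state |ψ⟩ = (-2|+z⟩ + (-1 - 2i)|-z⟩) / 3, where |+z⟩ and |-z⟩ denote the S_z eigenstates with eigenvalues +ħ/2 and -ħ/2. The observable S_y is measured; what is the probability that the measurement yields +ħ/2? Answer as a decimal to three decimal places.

0.944

|+y⟩ = (|+z⟩ + i|-z⟩)/√2, so ⟨+y|ψ⟩ = (-4 + i) / (√2·3).
P = |-4 + i|² / 18 = 17/18.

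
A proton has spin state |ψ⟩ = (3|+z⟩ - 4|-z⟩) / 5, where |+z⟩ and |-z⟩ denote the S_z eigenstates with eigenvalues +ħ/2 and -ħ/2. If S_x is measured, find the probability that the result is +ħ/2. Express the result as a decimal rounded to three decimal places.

|+x⟩ = (|+z⟩ + |-z⟩)/√2, so ⟨+x|ψ⟩ = (-1) / (√2·5).
P = |-1|² / 50 = 1/50.

0.020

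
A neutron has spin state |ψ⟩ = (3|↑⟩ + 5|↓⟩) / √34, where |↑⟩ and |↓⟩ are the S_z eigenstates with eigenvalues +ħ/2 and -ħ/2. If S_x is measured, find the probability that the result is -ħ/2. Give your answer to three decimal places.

0.059

|-x⟩ = (|↑⟩ - |↓⟩)/√2, so ⟨-x|ψ⟩ = (-2) / (√2·√34).
P = |-2|² / 68 = 4/68.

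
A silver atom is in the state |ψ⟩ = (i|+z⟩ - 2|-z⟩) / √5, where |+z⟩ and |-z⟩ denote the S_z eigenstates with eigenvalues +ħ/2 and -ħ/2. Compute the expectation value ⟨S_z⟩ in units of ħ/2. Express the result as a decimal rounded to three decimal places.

⟨σ_z⟩ = |a|² - |b|² divided by |a|²+|b|², with a, b the |+z⟩, |-z⟩ amplitudes.
= (1 - 4)/5 = -3/5.
⟨S_z⟩ = (ħ/2)·⟨σ_z⟩.

-0.600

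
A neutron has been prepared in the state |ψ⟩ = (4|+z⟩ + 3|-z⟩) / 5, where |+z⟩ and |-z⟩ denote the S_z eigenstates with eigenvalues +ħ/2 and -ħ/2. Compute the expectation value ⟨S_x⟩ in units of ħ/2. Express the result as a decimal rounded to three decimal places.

⟨σ_x⟩ = 2 Re(a* b)/(|a|²+|b|²) with a = 4, b = 3.
a* b = 12, so ⟨σ_x⟩ = 24/25.
⟨S_x⟩ = (ħ/2)·⟨σ_x⟩.

0.960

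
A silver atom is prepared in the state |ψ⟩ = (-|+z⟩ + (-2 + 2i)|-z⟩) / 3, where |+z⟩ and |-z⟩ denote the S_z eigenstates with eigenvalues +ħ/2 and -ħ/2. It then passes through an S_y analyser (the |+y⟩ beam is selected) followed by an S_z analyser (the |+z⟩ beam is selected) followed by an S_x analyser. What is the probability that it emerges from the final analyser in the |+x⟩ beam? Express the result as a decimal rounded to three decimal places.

0.069

First analyser (S_y): P(|+y⟩) = |⟨+y|ψ⟩|² = 5/18.
After stage 1 the state is |+y⟩; P(|+z⟩) = |⟨+z|+y⟩|² = 1/2.
After stage 2 the state is |+z⟩; P(|+x⟩) = |⟨+x|+z⟩|² = 1/2.
Joint probability = 5/18 × 1/2 × 1/2 = 0.069.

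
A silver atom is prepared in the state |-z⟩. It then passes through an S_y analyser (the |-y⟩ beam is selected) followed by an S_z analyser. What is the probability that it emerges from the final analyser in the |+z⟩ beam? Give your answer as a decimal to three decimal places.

First analyser (S_y): from |-z⟩, P(|-y⟩) = 1/2.
After stage 1 the state is |-y⟩; P(|+z⟩) = |⟨+z|-y⟩|² = 1/2.
Joint probability = 1/2 × 1/2 = 0.250.

0.250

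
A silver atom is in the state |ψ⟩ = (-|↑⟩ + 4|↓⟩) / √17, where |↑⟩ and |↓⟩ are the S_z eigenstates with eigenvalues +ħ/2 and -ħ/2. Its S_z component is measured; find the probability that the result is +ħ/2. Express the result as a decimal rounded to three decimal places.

The +ħ/2 outcome corresponds to |↑⟩. Its amplitude in |ψ⟩ is -1/√17.
P = |-1|² / 17 = 1/17.

0.059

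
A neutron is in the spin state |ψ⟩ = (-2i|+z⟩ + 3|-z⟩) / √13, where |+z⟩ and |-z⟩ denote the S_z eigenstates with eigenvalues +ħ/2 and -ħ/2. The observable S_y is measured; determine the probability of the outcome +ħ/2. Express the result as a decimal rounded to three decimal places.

|+y⟩ = (|+z⟩ + i|-z⟩)/√2, so ⟨+y|ψ⟩ = (-5i) / (√2·√13).
P = |-5i|² / 26 = 25/26.

0.962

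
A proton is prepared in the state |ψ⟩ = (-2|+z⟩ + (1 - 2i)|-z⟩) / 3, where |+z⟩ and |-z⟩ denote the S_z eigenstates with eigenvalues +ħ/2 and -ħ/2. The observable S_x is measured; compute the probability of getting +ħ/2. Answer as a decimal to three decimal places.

0.278

|+x⟩ = (|+z⟩ + |-z⟩)/√2, so ⟨+x|ψ⟩ = (-1 - 2i) / (√2·3).
P = |-1 - 2i|² / 18 = 5/18.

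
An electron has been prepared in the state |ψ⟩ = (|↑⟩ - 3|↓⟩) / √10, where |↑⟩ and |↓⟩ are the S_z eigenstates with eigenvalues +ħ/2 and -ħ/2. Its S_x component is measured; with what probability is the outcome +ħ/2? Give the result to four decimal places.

0.2000

|+x⟩ = (|↑⟩ + |↓⟩)/√2, so ⟨+x|ψ⟩ = (-2) / (√2·√10).
P = |-2|² / 20 = 4/20.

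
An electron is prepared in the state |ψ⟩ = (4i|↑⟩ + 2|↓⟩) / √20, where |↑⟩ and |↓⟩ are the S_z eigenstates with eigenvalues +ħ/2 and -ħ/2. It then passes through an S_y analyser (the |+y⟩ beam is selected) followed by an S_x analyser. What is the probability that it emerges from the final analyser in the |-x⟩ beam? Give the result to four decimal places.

First analyser (S_y): P(|+y⟩) = |⟨+y|ψ⟩|² = 4/40.
After stage 1 the state is |+y⟩; P(|-x⟩) = |⟨-x|+y⟩|² = 1/2.
Joint probability = 4/40 × 1/2 = 0.0500.

0.0500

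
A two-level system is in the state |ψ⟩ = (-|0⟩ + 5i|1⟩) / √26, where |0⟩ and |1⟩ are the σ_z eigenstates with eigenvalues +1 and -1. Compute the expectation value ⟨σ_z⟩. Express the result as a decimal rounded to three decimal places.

-0.923

⟨σ_z⟩ = |a|² - |b|² divided by |a|²+|b|², with a, b the |0⟩, |1⟩ amplitudes.
= (1 - 25)/26 = -24/26.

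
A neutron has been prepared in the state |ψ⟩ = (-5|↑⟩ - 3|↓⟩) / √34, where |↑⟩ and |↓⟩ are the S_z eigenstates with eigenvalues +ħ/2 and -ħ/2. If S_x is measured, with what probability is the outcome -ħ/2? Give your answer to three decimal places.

0.059

|-x⟩ = (|↑⟩ - |↓⟩)/√2, so ⟨-x|ψ⟩ = (-2) / (√2·√34).
P = |-2|² / 68 = 4/68.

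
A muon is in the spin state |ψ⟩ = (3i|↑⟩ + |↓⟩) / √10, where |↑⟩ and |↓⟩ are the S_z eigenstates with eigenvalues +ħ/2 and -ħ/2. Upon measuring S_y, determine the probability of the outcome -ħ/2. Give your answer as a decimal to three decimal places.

|-y⟩ = (|↑⟩ - i|↓⟩)/√2, so ⟨-y|ψ⟩ = (4i) / (√2·√10).
P = |4i|² / 20 = 16/20.

0.800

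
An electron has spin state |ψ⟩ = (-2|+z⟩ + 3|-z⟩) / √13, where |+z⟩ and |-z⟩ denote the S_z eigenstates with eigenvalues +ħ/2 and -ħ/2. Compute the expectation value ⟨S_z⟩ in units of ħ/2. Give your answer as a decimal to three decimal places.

-0.385

⟨σ_z⟩ = |a|² - |b|² divided by |a|²+|b|², with a, b the |+z⟩, |-z⟩ amplitudes.
= (4 - 9)/13 = -5/13.
⟨S_z⟩ = (ħ/2)·⟨σ_z⟩.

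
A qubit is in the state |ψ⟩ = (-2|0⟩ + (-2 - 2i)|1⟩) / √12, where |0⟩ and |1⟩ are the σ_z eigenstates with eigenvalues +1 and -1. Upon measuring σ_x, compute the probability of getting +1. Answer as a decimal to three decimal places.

0.833

|+x⟩ = (|0⟩ + |1⟩)/√2, so ⟨+x|ψ⟩ = (-4 - 2i) / (√2·√12).
P = |-4 - 2i|² / 24 = 20/24.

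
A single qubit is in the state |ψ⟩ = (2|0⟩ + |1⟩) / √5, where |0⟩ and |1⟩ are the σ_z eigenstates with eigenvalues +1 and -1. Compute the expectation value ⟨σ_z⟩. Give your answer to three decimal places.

⟨σ_z⟩ = |a|² - |b|² divided by |a|²+|b|², with a, b the |0⟩, |1⟩ amplitudes.
= (4 - 1)/5 = 3/5.

0.600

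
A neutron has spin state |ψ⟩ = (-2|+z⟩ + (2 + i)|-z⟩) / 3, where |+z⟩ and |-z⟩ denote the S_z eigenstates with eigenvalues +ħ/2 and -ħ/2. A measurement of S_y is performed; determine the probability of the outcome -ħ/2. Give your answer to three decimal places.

|-y⟩ = (|+z⟩ - i|-z⟩)/√2, so ⟨-y|ψ⟩ = (-3 + 2i) / (√2·3).
P = |-3 + 2i|² / 18 = 13/18.

0.722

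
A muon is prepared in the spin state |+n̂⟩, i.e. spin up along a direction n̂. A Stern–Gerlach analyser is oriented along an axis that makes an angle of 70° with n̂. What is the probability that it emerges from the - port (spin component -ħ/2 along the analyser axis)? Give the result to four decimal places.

For spin-½, the probability of finding spin-up along an axis at angle θ to the initial spin direction is cos²(θ/2); spin-down is sin²(θ/2).
θ = 70°, so P = sin²(35°) ≈ 0.3290.

0.3290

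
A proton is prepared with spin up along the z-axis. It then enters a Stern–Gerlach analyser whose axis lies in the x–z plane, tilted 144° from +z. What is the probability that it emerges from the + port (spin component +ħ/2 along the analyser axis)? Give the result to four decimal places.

For spin-½, the probability of finding spin-up along an axis at angle θ to the initial spin direction is cos²(θ/2); spin-down is sin²(θ/2).
θ = 144°, so P = cos²(72°) ≈ 0.0955.

0.0955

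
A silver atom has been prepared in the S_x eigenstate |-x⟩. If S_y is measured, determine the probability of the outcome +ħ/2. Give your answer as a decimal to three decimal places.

In the S_z basis, |-x⟩ = (|+z⟩ - |-z⟩)/√2 and |+y⟩ = (|+z⟩ + i|-z⟩)/√2.
|⟨+y|-x⟩|² = 1/2.

0.500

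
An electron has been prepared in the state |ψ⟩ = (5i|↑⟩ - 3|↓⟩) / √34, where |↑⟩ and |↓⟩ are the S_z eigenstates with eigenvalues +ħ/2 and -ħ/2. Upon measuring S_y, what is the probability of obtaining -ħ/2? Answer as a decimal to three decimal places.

0.059

|-y⟩ = (|↑⟩ - i|↓⟩)/√2, so ⟨-y|ψ⟩ = (2i) / (√2·√34).
P = |2i|² / 68 = 4/68.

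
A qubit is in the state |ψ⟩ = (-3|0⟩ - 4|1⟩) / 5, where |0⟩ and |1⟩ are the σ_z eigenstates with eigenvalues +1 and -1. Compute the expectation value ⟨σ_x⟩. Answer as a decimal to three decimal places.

⟨σ_x⟩ = 2 Re(a* b)/(|a|²+|b|²) with a = -3, b = -4.
a* b = 12, so ⟨σ_x⟩ = 24/25.

0.960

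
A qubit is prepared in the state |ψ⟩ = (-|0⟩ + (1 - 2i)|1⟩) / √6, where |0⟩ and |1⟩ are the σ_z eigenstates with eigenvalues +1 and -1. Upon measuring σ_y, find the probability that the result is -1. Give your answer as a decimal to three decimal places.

|-y⟩ = (|0⟩ - i|1⟩)/√2, so ⟨-y|ψ⟩ = (1 + i) / (√2·√6).
P = |1 + i|² / 12 = 2/12.

0.167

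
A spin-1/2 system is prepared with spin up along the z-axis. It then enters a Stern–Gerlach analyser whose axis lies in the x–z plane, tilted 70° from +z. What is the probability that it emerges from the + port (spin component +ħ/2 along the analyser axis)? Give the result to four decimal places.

0.6710

For spin-½, the probability of finding spin-up along an axis at angle θ to the initial spin direction is cos²(θ/2); spin-down is sin²(θ/2).
θ = 70°, so P = cos²(35°) ≈ 0.6710.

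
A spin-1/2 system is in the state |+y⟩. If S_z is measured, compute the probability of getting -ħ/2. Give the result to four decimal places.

In the S_z basis, |+y⟩ = (|↑⟩ + i|↓⟩)/√2 and |-z⟩ = |↓⟩.
|⟨-z|+y⟩|² = 1/2.

0.5000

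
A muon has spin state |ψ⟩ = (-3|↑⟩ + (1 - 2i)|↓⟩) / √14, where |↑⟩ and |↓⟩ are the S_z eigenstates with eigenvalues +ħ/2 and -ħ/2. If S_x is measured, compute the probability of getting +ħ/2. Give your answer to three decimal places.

0.286

|+x⟩ = (|↑⟩ + |↓⟩)/√2, so ⟨+x|ψ⟩ = (-2 - 2i) / (√2·√14).
P = |-2 - 2i|² / 28 = 8/28.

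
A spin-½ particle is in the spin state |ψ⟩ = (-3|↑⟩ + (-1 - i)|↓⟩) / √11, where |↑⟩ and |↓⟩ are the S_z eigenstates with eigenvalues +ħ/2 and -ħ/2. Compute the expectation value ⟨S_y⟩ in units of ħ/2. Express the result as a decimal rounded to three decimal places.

⟨σ_y⟩ = 2 Im(a* b)/(|a|²+|b|²) with a = -3, b = (-1 - i).
a* b = (3 + 3i), so ⟨σ_y⟩ = 6/11.
⟨S_y⟩ = (ħ/2)·⟨σ_y⟩.

0.545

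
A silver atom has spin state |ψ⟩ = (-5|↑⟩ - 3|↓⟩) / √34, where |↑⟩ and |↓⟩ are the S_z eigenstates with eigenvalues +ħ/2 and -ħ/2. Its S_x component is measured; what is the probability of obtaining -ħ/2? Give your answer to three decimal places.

0.059

|-x⟩ = (|↑⟩ - |↓⟩)/√2, so ⟨-x|ψ⟩ = (-2) / (√2·√34).
P = |-2|² / 68 = 4/68.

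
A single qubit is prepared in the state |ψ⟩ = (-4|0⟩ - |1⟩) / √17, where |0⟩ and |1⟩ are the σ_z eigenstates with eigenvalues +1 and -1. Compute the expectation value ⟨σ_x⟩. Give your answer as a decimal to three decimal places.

0.471

⟨σ_x⟩ = 2 Re(a* b)/(|a|²+|b|²) with a = -4, b = -1.
a* b = 4, so ⟨σ_x⟩ = 8/17.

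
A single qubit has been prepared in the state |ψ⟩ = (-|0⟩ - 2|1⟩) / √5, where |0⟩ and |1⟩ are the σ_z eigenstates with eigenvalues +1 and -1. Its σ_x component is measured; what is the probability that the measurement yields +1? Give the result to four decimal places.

|+x⟩ = (|0⟩ + |1⟩)/√2, so ⟨+x|ψ⟩ = (-3) / (√2·√5).
P = |-3|² / 10 = 9/10.

0.9000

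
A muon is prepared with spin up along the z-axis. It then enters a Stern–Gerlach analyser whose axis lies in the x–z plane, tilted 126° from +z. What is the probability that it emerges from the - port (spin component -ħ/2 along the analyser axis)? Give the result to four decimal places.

For spin-½, the probability of finding spin-up along an axis at angle θ to the initial spin direction is cos²(θ/2); spin-down is sin²(θ/2).
θ = 126°, so P = sin²(63°) ≈ 0.7939.

0.7939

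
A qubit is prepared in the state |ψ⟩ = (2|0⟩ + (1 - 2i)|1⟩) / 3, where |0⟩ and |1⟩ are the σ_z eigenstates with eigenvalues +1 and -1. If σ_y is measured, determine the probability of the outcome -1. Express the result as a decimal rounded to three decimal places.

|-y⟩ = (|0⟩ - i|1⟩)/√2, so ⟨-y|ψ⟩ = (4 + i) / (√2·3).
P = |4 + i|² / 18 = 17/18.

0.944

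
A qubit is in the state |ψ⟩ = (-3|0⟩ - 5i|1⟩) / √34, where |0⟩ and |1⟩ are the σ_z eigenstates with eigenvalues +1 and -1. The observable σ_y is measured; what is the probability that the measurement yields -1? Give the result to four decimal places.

0.0588

|-y⟩ = (|0⟩ - i|1⟩)/√2, so ⟨-y|ψ⟩ = (2) / (√2·√34).
P = |2|² / 68 = 4/68.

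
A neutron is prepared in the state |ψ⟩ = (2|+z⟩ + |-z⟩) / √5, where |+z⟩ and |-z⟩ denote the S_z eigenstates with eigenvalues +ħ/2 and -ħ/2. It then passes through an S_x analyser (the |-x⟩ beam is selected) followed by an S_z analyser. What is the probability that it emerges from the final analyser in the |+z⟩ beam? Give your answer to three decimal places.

0.050

First analyser (S_x): P(|-x⟩) = |⟨-x|ψ⟩|² = 1/10.
After stage 1 the state is |-x⟩; P(|+z⟩) = |⟨+z|-x⟩|² = 1/2.
Joint probability = 1/10 × 1/2 = 0.050.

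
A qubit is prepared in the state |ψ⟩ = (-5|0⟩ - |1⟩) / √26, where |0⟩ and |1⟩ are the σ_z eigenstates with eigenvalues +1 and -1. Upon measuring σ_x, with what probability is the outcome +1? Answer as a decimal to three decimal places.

0.692

|+x⟩ = (|0⟩ + |1⟩)/√2, so ⟨+x|ψ⟩ = (-6) / (√2·√26).
P = |-6|² / 52 = 36/52.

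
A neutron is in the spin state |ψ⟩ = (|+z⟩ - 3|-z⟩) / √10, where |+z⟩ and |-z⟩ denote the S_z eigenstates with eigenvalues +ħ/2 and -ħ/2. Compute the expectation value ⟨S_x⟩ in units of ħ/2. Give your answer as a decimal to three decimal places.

-0.600

⟨σ_x⟩ = 2 Re(a* b)/(|a|²+|b|²) with a = 1, b = -3.
a* b = -3, so ⟨σ_x⟩ = -6/10.
⟨S_x⟩ = (ħ/2)·⟨σ_x⟩.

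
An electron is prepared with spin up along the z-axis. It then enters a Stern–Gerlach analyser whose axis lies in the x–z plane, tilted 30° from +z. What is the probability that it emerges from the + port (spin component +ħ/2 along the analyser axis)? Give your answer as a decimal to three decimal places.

For spin-½, the probability of finding spin-up along an axis at angle θ to the initial spin direction is cos²(θ/2); spin-down is sin²(θ/2).
θ = 30°, so P = cos²(15°) ≈ 0.933.

0.933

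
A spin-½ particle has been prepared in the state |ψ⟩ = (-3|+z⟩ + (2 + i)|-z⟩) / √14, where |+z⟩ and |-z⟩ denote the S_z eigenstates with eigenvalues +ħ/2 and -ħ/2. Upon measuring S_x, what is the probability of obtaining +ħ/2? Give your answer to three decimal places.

0.071

|+x⟩ = (|+z⟩ + |-z⟩)/√2, so ⟨+x|ψ⟩ = (-1 + i) / (√2·√14).
P = |-1 + i|² / 28 = 2/28.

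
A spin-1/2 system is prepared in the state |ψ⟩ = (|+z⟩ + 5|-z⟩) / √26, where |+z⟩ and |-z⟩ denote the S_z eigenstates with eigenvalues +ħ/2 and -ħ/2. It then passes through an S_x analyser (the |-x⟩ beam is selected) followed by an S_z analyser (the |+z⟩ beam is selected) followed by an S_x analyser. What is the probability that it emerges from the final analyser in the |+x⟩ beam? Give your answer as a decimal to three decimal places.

0.077

First analyser (S_x): P(|-x⟩) = |⟨-x|ψ⟩|² = 16/52.
After stage 1 the state is |-x⟩; P(|+z⟩) = |⟨+z|-x⟩|² = 1/2.
After stage 2 the state is |+z⟩; P(|+x⟩) = |⟨+x|+z⟩|² = 1/2.
Joint probability = 16/52 × 1/2 × 1/2 = 0.077.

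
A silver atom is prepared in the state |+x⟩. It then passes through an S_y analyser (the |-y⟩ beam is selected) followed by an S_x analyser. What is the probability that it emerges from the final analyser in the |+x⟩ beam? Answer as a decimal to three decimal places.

0.250

First analyser (S_y): from |+x⟩, P(|-y⟩) = 1/2.
After stage 1 the state is |-y⟩; P(|+x⟩) = |⟨+x|-y⟩|² = 1/2.
Joint probability = 1/2 × 1/2 = 0.250.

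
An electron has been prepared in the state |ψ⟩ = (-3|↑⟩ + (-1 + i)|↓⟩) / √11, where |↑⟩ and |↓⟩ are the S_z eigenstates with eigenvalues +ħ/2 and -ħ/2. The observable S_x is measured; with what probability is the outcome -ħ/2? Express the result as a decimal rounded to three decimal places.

0.227

|-x⟩ = (|↑⟩ - |↓⟩)/√2, so ⟨-x|ψ⟩ = (-2 - i) / (√2·√11).
P = |-2 - i|² / 22 = 5/22.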